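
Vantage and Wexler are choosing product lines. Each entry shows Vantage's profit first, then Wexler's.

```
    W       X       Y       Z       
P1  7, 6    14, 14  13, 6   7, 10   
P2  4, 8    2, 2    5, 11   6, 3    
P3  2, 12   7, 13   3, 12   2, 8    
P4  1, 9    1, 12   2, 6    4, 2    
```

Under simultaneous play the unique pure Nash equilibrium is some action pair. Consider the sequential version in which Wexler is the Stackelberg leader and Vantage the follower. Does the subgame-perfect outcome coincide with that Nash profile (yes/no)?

yes

Backward induction with Wexler moving first.
- W: Vantage compares 7, 4, 2, 1 and picks P1; Wexler would get 6.
- X: Vantage compares 14, 2, 7, 1 and picks P1; Wexler would get 14.
- Y: Vantage compares 13, 5, 3, 2 and picks P1; Wexler would get 6.
- Z: Vantage compares 7, 6, 2, 4 and picks P1; Wexler would get 10.
Maximizing over 6, 14, 6, 10, Wexler chooses X. Subgame-perfect outcome: (P1, X) with payoffs (14, 14).
For the simultaneous game, intersect best replies.
Vantage's best replies: W→P1; X→P1; Y→P1; Z→P1.
Wexler's best replies: P1→X; P2→Y; P3→X; P4→X.
Only (P1, X) has each player best-responding; Nash payoffs (14, 14).
Sequential outcome (P1, X) coincides with the Nash profile (P1, X).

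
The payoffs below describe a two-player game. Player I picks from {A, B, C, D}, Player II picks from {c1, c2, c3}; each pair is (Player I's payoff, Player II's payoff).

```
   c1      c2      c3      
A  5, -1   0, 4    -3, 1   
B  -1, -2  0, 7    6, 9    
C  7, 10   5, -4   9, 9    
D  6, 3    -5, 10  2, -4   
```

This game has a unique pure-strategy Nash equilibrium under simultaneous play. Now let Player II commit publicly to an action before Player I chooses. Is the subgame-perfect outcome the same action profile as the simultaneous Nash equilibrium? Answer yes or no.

yes

Work backward from Player I's decision.
- c1 → Player I plays C (best of 5, -1, 7, 6); Player II gets 10.
- c2 → Player I plays C (best of 0, 0, 5, -5); Player II gets -4.
- c3 → Player I plays C (best of -3, 6, 9, 2); Player II gets 9.
Among 10, -4, 9, the best is 10 at c1. Subgame-perfect outcome: (C, c1) with payoffs (7, 10).
Under simultaneous play:
Player I's best replies: c1→C; c2→C; c3→C.
Player II's best replies: A→c2; B→c3; C→c1; D→c2.
The unique mutual best reply is (C, c1), giving (7, 10).
Sequential outcome (C, c1) coincides with the Nash profile (C, c1).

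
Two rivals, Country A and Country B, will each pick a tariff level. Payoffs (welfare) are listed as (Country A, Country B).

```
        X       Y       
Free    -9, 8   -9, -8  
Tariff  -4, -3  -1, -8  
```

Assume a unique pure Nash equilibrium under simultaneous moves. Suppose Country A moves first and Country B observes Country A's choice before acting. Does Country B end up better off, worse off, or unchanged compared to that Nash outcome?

unchanged

Country B best-responds to each possible Country A move:
- Free: BR = X, leader payoff -9.
- Tariff: BR = X, leader payoff -4.
Country A's induced payoffs are -9, -4, so Country A commits to Tariff. Subgame-perfect outcome: (Tariff, X) with payoffs (-4, -3).
For the simultaneous game, intersect best replies.
Country A's best replies: X→Tariff; Y→Tariff.
Country B's best replies: Free→X; Tariff→X.
Only (Tariff, X) has each player best-responding; Nash payoffs (-4, -3).
Country B earns -3 sequentially versus -3 at the Nash outcome: unchanged.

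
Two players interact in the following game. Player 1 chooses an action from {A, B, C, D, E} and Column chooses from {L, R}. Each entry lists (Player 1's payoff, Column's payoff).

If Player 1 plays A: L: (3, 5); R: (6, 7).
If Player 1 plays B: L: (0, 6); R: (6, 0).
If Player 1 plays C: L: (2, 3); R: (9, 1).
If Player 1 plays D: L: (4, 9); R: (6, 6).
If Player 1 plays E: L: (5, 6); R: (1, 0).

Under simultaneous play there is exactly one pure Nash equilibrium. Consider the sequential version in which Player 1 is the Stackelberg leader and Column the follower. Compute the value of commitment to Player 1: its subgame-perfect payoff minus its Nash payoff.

1

Column best-responds to each possible Player 1 move:
- A → Column plays R (best of 5, 7); Player 1 gets 6.
- B → Column plays L (best of 6, 0); Player 1 gets 0.
- C → Column plays L (best of 3, 1); Player 1 gets 2.
- D → Column plays L (best of 9, 6); Player 1 gets 4.
- E → Column plays L (best of 6, 0); Player 1 gets 5.
Among 6, 0, 2, 4, 5, the best is 6 at A. Subgame-perfect outcome: (A, R) with payoffs (6, 7).
For the simultaneous game, intersect best replies.
Player 1's best replies: L→E; R→C.
Column's best replies: A→R; B→L; C→L; D→L; E→L.
Only (E, L) has each player best-responding; Nash payoffs (5, 6).
Player 1's commitment gain: 6 − 5 = 1.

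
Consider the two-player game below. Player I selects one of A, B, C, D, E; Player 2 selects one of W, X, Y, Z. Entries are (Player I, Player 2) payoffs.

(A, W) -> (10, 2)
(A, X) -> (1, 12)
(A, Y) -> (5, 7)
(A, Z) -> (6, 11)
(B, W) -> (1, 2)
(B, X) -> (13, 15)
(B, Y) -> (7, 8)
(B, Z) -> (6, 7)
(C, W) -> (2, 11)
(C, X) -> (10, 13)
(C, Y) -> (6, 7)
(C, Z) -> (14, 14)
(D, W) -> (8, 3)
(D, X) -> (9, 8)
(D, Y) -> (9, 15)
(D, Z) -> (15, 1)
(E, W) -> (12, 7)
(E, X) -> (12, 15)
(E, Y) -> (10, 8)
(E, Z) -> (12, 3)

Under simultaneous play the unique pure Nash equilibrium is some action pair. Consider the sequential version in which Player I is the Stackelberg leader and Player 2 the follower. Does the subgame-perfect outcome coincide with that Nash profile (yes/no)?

no

Backward induction with Player I moving first.
- A: BR = X, leader payoff 1.
- B: BR = X, leader payoff 13.
- C: BR = Z, leader payoff 14.
- D: BR = Y, leader payoff 9.
- E: BR = X, leader payoff 12.
Player I's induced payoffs are 1, 13, 14, 9, 12, so Player I commits to C. Subgame-perfect outcome: (C, Z) with payoffs (14, 14).
Now find the simultaneous Nash equilibrium.
Player I's best replies: W→E; X→B; Y→E; Z→D.
Player 2's best replies: A→X; B→X; C→Z; D→Y; E→X.
Only (B, X) has each player best-responding; Nash payoffs (13, 15).
Sequential outcome (C, Z) differs from the Nash profile (B, X).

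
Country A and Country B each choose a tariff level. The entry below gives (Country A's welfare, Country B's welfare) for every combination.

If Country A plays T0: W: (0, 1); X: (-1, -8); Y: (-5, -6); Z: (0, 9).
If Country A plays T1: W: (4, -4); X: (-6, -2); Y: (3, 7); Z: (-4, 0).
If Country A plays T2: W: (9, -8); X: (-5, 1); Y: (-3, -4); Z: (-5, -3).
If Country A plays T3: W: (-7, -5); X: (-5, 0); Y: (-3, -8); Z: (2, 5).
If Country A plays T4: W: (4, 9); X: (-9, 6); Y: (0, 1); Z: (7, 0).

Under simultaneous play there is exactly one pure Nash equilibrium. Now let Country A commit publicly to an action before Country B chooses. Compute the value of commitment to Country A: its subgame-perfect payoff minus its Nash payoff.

Backward induction with Country A moving first.
- T0 → Country B plays Z (best of 1, -8, -6, 9); Country A gets 0.
- T1 → Country B plays Y (best of -4, -2, 7, 0); Country A gets 3.
- T2 → Country B plays X (best of -8, 1, -4, -3); Country A gets -5.
- T3 → Country B plays Z (best of -5, 0, -8, 5); Country A gets 2.
- T4 → Country B plays W (best of 9, 6, 1, 0); Country A gets 4.
Among 0, 3, -5, 2, 4, the best is 4 at T4. Subgame-perfect outcome: (T4, W) with payoffs (4, 9).
For the simultaneous game, intersect best replies.
Country A's best replies: W→T2; X→T0; Y→T1; Z→T4.
Country B's best replies: T0→Z; T1→Y; T2→X; T3→Z; T4→W.
The unique mutual best reply is (T1, Y), giving (3, 7).
Country A's commitment gain: 4 − 3 = 1.

1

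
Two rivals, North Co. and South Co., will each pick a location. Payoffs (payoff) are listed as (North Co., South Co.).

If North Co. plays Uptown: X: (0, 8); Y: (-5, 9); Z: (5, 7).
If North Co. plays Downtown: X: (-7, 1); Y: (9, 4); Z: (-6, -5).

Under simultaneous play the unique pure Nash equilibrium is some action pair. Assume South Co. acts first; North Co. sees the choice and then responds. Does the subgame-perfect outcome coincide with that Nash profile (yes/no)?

Backward induction with South Co. moving first.
- X → North Co. plays Uptown (best of 0, -7); South Co. gets 8.
- Y → North Co. plays Downtown (best of -5, 9); South Co. gets 4.
- Z → North Co. plays Uptown (best of 5, -6); South Co. gets 7.
Among 8, 4, 7, the best is 8 at X. Subgame-perfect outcome: (Uptown, X) with payoffs (0, 8).
Under simultaneous play:
North Co.'s best replies: X→Uptown; Y→Downtown; Z→Uptown.
South Co.'s best replies: Uptown→Y; Downtown→Y.
The unique mutual best reply is (Downtown, Y), giving (9, 4).
Sequential outcome (Uptown, X) differs from the Nash profile (Downtown, Y).

no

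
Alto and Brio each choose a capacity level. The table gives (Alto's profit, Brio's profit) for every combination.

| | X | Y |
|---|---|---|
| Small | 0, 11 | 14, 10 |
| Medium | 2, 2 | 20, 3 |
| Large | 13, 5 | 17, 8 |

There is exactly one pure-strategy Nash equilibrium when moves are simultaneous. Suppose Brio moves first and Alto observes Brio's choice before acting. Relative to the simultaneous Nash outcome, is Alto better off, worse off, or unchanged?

worse off

Alto best-responds to each possible Brio move:
- X → Alto plays Large (best of 0, 2, 13); Brio gets 5.
- Y → Alto plays Medium (best of 14, 20, 17); Brio gets 3.
Maximizing over 5, 3, Brio chooses X. Subgame-perfect outcome: (Large, X) with payoffs (13, 5).
Under simultaneous play:
Alto's best replies: X→Large; Y→Medium.
Brio's best replies: Small→X; Medium→Y; Large→Y.
Only (Medium, Y) has each player best-responding; Nash payoffs (20, 3).
Alto earns 13 sequentially versus 20 at the Nash outcome: worse off.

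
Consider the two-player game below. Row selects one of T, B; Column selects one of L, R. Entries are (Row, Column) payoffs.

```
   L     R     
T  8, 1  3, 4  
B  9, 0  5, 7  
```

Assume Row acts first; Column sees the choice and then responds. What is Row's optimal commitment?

B

Backward induction with Row moving first.
- T: BR = R, leader payoff 3.
- B: BR = R, leader payoff 5.
Row's induced payoffs are 3, 5, so Row commits to B. Subgame-perfect outcome: (B, R) with payoffs (5, 7).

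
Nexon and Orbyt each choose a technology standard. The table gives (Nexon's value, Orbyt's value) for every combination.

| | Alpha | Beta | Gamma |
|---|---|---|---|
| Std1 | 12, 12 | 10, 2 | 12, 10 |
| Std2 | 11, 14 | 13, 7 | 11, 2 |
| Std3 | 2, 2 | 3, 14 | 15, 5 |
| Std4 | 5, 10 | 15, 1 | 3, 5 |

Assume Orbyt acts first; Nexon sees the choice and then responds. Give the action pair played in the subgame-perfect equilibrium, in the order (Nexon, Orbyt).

Backward induction with Orbyt moving first.
- Alpha → Nexon plays Std1 (best of 12, 11, 2, 5); Orbyt gets 12.
- Beta → Nexon plays Std4 (best of 10, 13, 3, 15); Orbyt gets 1.
- Gamma → Nexon plays Std3 (best of 12, 11, 15, 3); Orbyt gets 5.
Among 12, 1, 5, the best is 12 at Alpha. Subgame-perfect outcome: (Std1, Alpha) with payoffs (12, 12).

(Std1, Alpha)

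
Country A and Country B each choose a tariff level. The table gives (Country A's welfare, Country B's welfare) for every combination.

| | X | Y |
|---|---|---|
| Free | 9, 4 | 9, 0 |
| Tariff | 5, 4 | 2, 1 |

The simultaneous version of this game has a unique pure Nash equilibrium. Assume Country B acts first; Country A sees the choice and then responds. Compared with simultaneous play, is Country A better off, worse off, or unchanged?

Country A best-responds to each possible Country B move:
- X → Country A plays Free (best of 9, 5); Country B gets 4.
- Y → Country A plays Free (best of 9, 2); Country B gets 0.
Maximizing over 4, 0, Country B chooses X. Subgame-perfect outcome: (Free, X) with payoffs (9, 4).
Now find the simultaneous Nash equilibrium.
Country A's best replies: X→Free; Y→Free.
Country B's best replies: Free→X; Tariff→X.
The unique mutual best reply is (Free, X), giving (9, 4).
Country A earns 9 sequentially versus 9 at the Nash outcome: unchanged.

unchanged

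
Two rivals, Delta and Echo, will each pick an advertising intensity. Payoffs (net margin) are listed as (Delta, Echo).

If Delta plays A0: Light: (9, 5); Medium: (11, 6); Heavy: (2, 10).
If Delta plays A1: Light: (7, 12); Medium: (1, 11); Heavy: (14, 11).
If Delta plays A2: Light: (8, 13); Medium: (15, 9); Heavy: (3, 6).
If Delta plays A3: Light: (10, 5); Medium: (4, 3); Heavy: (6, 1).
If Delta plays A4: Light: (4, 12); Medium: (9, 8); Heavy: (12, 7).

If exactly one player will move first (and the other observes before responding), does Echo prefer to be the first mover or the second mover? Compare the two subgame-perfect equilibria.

If Delta leads: Echo's best replies are A0→Heavy, A1→Light, A2→Light, A3→Light, A4→Light; Delta's induced payoffs 2, 7, 8, 10, 4; outcome (A3, Light), payoffs (10, 5).
If Echo leads: Delta's best replies are Light→A3, Medium→A2, Heavy→A1; Echo's induced payoffs 5, 9, 11; outcome (A1, Heavy), payoffs (14, 11).
Echo gets 11 moving first and 5 moving second, so Echo prefers to move first.

first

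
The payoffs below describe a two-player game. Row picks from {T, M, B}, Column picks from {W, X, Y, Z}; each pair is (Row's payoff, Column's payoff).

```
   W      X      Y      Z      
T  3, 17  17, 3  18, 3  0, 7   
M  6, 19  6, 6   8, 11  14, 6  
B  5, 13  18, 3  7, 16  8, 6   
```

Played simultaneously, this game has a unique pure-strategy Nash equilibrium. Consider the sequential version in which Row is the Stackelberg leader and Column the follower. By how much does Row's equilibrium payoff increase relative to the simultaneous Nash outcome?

1

Work backward from Column's decision.
- T: Column compares 17, 3, 3, 7 and picks W; Row would get 3.
- M: Column compares 19, 6, 11, 6 and picks W; Row would get 6.
- B: Column compares 13, 3, 16, 6 and picks Y; Row would get 7.
Maximizing over 3, 6, 7, Row chooses B. Subgame-perfect outcome: (B, Y) with payoffs (7, 16).
For the simultaneous game, intersect best replies.
Row's best replies: W→M; X→B; Y→T; Z→M.
Column's best replies: T→W; M→W; B→Y.
The unique mutual best reply is (M, W), giving (6, 19).
Row's commitment gain: 7 − 6 = 1.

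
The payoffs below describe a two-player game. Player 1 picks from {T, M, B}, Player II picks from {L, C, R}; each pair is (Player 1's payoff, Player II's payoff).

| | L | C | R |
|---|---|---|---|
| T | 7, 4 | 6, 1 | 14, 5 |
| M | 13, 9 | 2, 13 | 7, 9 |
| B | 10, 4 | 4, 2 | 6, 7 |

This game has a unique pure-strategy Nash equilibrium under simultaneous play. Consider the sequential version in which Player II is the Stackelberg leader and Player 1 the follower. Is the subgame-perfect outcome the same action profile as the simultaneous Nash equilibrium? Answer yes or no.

no

Player 1 best-responds to each possible Player II move:
- L → Player 1 plays M (best of 7, 13, 10); Player II gets 9.
- C → Player 1 plays T (best of 6, 2, 4); Player II gets 1.
- R → Player 1 plays T (best of 14, 7, 6); Player II gets 5.
Among 9, 1, 5, the best is 9 at L. Subgame-perfect outcome: (M, L) with payoffs (13, 9).
Now find the simultaneous Nash equilibrium.
Player 1's best replies: L→M; C→T; R→T.
Player II's best replies: T→R; M→C; B→R.
The unique mutual best reply is (T, R), giving (14, 5).
Sequential outcome (M, L) differs from the Nash profile (T, R).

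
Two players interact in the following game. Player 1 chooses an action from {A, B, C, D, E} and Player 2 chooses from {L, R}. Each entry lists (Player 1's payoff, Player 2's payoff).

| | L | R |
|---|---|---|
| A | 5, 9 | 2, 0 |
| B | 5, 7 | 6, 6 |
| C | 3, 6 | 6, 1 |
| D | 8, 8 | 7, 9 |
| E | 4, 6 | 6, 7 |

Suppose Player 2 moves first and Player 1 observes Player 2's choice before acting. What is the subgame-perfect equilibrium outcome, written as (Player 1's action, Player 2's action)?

(D, R)

Work backward from Player 1's decision.
- L: Player 1 compares 5, 5, 3, 8, 4 and picks D; Player 2 would get 8.
- R: Player 1 compares 2, 6, 6, 7, 6 and picks D; Player 2 would get 9.
Among 8, 9, the best is 9 at R. Subgame-perfect outcome: (D, R) with payoffs (7, 9).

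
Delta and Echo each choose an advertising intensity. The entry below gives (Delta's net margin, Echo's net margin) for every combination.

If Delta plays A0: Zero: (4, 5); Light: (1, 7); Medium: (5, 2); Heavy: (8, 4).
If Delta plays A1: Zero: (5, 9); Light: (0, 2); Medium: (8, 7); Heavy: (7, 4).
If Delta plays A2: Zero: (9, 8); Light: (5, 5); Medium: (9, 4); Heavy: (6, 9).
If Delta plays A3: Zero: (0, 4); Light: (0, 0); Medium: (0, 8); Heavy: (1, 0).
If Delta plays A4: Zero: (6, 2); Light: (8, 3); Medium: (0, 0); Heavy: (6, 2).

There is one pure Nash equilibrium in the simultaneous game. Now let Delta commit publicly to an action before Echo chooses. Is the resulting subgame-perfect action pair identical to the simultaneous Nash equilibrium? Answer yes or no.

yes

Solve by backward induction (Delta leads).
- A0: BR = Light, leader payoff 1.
- A1: BR = Zero, leader payoff 5.
- A2: BR = Heavy, leader payoff 6.
- A3: BR = Medium, leader payoff 0.
- A4: BR = Light, leader payoff 8.
Among 1, 5, 6, 0, 8, the best is 8 at A4. Subgame-perfect outcome: (A4, Light) with payoffs (8, 3).
Under simultaneous play:
Delta's best replies: Zero→A2; Light→A4; Medium→A2; Heavy→A0.
Echo's best replies: A0→Light; A1→Zero; A2→Heavy; A3→Medium; A4→Light.
Only (A4, Light) has each player best-responding; Nash payoffs (8, 3).
Sequential outcome (A4, Light) coincides with the Nash profile (A4, Light).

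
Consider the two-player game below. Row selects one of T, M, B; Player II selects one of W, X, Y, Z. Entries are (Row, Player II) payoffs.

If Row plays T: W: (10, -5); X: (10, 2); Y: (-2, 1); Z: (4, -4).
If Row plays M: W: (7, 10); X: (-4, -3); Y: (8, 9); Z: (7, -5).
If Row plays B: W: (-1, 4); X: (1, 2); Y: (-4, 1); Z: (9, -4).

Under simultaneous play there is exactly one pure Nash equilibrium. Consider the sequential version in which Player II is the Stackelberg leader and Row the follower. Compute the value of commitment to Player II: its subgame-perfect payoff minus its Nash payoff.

Work backward from Row's decision.
- W → Row plays T (best of 10, 7, -1); Player II gets -5.
- X → Row plays T (best of 10, -4, 1); Player II gets 2.
- Y → Row plays M (best of -2, 8, -4); Player II gets 9.
- Z → Row plays B (best of 4, 7, 9); Player II gets -4.
Among -5, 2, 9, -4, the best is 9 at Y. Subgame-perfect outcome: (M, Y) with payoffs (8, 9).
Now find the simultaneous Nash equilibrium.
Row's best replies: W→T; X→T; Y→M; Z→B.
Player II's best replies: T→X; M→W; B→W.
Only (T, X) has each player best-responding; Nash payoffs (10, 2).
Player II's commitment gain: 9 − 2 = 7.

7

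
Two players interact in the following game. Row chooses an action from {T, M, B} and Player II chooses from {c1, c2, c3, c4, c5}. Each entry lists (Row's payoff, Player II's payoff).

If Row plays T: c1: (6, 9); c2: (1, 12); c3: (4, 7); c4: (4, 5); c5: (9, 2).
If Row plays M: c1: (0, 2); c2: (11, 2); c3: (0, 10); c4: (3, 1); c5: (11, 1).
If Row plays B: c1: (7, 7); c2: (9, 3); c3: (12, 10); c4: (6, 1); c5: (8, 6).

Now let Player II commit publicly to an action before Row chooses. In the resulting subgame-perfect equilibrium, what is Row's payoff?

Work backward from Row's decision.
- c1: Row compares 6, 0, 7 and picks B; Player II would get 7.
- c2: Row compares 1, 11, 9 and picks M; Player II would get 2.
- c3: Row compares 4, 0, 12 and picks B; Player II would get 10.
- c4: Row compares 4, 3, 6 and picks B; Player II would get 1.
- c5: Row compares 9, 11, 8 and picks M; Player II would get 1.
Player II's induced payoffs are 7, 2, 10, 1, 1, so Player II commits to c3. Subgame-perfect outcome: (B, c3) with payoffs (12, 10).

12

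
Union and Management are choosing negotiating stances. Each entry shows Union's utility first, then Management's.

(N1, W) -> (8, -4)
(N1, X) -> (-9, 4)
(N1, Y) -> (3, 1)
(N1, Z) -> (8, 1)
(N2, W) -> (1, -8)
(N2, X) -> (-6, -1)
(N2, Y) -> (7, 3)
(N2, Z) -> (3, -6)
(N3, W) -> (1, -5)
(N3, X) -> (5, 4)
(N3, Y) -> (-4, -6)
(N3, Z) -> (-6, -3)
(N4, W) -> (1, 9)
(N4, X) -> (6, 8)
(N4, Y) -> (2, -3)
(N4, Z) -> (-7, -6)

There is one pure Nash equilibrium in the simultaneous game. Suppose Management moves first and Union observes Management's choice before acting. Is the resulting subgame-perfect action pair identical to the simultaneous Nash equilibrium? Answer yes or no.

no

Work backward from Union's decision.
- W → Union plays N1 (best of 8, 1, 1, 1); Management gets -4.
- X → Union plays N4 (best of -9, -6, 5, 6); Management gets 8.
- Y → Union plays N2 (best of 3, 7, -4, 2); Management gets 3.
- Z → Union plays N1 (best of 8, 3, -6, -7); Management gets 1.
Among -4, 8, 3, 1, the best is 8 at X. Subgame-perfect outcome: (N4, X) with payoffs (6, 8).
Now find the simultaneous Nash equilibrium.
Union's best replies: W→N1; X→N4; Y→N2; Z→N1.
Management's best replies: N1→X; N2→Y; N3→X; N4→W.
The unique mutual best reply is (N2, Y), giving (7, 3).
Sequential outcome (N4, X) differs from the Nash profile (N2, Y).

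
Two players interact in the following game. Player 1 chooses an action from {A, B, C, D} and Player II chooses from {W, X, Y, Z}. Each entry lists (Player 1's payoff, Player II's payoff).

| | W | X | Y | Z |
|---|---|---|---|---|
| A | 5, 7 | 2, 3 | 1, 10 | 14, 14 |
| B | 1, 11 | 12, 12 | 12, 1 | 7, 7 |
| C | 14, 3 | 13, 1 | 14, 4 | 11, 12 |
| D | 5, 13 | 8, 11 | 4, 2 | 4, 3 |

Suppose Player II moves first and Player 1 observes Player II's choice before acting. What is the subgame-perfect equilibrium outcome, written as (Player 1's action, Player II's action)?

Work backward from Player 1's decision.
- W: BR = C, leader payoff 3.
- X: BR = C, leader payoff 1.
- Y: BR = C, leader payoff 4.
- Z: BR = A, leader payoff 14.
Maximizing over 3, 1, 4, 14, Player II chooses Z. Subgame-perfect outcome: (A, Z) with payoffs (14, 14).

(A, Z)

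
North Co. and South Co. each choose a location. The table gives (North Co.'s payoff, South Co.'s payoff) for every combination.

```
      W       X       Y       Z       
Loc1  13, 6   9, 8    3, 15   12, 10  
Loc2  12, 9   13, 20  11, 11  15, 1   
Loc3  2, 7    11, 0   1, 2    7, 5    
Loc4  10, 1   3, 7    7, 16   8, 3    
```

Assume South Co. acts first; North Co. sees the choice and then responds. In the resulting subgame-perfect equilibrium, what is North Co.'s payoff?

North Co. best-responds to each possible South Co. move:
- W: North Co. compares 13, 12, 2, 10 and picks Loc1; South Co. would get 6.
- X: North Co. compares 9, 13, 11, 3 and picks Loc2; South Co. would get 20.
- Y: North Co. compares 3, 11, 1, 7 and picks Loc2; South Co. would get 11.
- Z: North Co. compares 12, 15, 7, 8 and picks Loc2; South Co. would get 1.
Among 6, 20, 11, 1, the best is 20 at X. Subgame-perfect outcome: (Loc2, X) with payoffs (13, 20).

13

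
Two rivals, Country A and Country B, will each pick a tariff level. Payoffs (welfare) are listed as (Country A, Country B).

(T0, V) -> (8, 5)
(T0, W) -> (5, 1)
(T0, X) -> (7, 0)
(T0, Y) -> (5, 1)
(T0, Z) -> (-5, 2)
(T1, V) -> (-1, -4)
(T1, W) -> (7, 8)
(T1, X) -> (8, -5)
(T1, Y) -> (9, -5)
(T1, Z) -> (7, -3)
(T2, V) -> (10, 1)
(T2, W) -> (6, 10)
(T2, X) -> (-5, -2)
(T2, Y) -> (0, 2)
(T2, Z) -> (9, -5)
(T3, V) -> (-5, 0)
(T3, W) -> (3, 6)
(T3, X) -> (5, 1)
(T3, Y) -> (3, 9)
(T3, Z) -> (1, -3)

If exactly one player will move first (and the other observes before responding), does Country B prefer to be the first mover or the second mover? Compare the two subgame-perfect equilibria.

first

If Country A leads: Country B's best replies are T0→V, T1→W, T2→W, T3→Y; Country A's induced payoffs 8, 7, 6, 3; outcome (T0, V), payoffs (8, 5).
If Country B leads: Country A's best replies are V→T2, W→T1, X→T1, Y→T1, Z→T2; Country B's induced payoffs 1, 8, -5, -5, -5; outcome (T1, W), payoffs (7, 8).
Country B gets 8 moving first and 5 moving second, so Country B prefers to move first.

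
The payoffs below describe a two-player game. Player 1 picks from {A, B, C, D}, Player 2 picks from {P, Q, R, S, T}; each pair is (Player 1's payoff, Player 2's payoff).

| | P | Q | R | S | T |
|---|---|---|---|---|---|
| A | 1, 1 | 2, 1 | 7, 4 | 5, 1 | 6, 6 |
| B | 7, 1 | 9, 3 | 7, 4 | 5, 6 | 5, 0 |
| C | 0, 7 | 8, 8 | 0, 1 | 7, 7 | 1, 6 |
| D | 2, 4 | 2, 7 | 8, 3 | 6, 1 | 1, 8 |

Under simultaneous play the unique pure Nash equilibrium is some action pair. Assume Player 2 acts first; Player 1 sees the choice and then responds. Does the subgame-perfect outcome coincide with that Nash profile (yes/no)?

Solve by backward induction (Player 2 leads).
- P: BR = B, leader payoff 1.
- Q: BR = B, leader payoff 3.
- R: BR = D, leader payoff 3.
- S: BR = C, leader payoff 7.
- T: BR = A, leader payoff 6.
Maximizing over 1, 3, 3, 7, 6, Player 2 chooses S. Subgame-perfect outcome: (C, S) with payoffs (7, 7).
Under simultaneous play:
Player 1's best replies: P→B; Q→B; R→D; S→C; T→A.
Player 2's best replies: A→T; B→S; C→Q; D→T.
Only (A, T) has each player best-responding; Nash payoffs (6, 6).
Sequential outcome (C, S) differs from the Nash profile (A, T).

no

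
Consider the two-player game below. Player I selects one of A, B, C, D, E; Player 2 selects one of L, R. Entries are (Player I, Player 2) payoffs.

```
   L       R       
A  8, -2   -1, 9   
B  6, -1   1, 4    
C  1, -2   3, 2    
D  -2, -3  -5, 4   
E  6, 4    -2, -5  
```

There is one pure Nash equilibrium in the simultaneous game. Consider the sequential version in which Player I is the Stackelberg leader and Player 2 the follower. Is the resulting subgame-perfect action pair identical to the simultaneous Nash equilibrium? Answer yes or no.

no

Player 2 best-responds to each possible Player I move:
- A → Player 2 plays R (best of -2, 9); Player I gets -1.
- B → Player 2 plays R (best of -1, 4); Player I gets 1.
- C → Player 2 plays R (best of -2, 2); Player I gets 3.
- D → Player 2 plays R (best of -3, 4); Player I gets -5.
- E → Player 2 plays L (best of 4, -5); Player I gets 6.
Player I's induced payoffs are -1, 1, 3, -5, 6, so Player I commits to E. Subgame-perfect outcome: (E, L) with payoffs (6, 4).
For the simultaneous game, intersect best replies.
Player I's best replies: L→A; R→C.
Player 2's best replies: A→R; B→R; C→R; D→R; E→L.
The unique mutual best reply is (C, R), giving (3, 2).
Sequential outcome (E, L) differs from the Nash profile (C, R).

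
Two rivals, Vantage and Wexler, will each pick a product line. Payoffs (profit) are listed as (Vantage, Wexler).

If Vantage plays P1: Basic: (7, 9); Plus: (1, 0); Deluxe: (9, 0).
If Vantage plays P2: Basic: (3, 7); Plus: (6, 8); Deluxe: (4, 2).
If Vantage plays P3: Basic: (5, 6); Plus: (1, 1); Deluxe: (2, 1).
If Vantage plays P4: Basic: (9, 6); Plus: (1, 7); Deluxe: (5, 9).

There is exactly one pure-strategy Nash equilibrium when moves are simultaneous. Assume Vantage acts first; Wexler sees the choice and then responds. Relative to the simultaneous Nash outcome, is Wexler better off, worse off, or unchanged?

Backward induction with Vantage moving first.
- P1: Wexler compares 9, 0, 0 and picks Basic; Vantage would get 7.
- P2: Wexler compares 7, 8, 2 and picks Plus; Vantage would get 6.
- P3: Wexler compares 6, 1, 1 and picks Basic; Vantage would get 5.
- P4: Wexler compares 6, 7, 9 and picks Deluxe; Vantage would get 5.
Vantage's induced payoffs are 7, 6, 5, 5, so Vantage commits to P1. Subgame-perfect outcome: (P1, Basic) with payoffs (7, 9).
Now find the simultaneous Nash equilibrium.
Vantage's best replies: Basic→P4; Plus→P2; Deluxe→P1.
Wexler's best replies: P1→Basic; P2→Plus; P3→Basic; P4→Deluxe.
Only (P2, Plus) has each player best-responding; Nash payoffs (6, 8).
Wexler earns 9 sequentially versus 8 at the Nash outcome: better off.

better off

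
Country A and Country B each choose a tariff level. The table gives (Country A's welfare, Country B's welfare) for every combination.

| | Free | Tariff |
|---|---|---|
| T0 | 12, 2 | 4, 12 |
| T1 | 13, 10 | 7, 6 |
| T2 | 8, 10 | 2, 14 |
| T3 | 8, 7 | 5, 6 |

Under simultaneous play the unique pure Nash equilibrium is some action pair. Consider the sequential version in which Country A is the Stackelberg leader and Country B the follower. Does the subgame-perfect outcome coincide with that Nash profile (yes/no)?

yes

Backward induction with Country A moving first.
- T0 → Country B plays Tariff (best of 2, 12); Country A gets 4.
- T1 → Country B plays Free (best of 10, 6); Country A gets 13.
- T2 → Country B plays Tariff (best of 10, 14); Country A gets 2.
- T3 → Country B plays Free (best of 7, 6); Country A gets 8.
Country A's induced payoffs are 4, 13, 2, 8, so Country A commits to T1. Subgame-perfect outcome: (T1, Free) with payoffs (13, 10).
Now find the simultaneous Nash equilibrium.
Country A's best replies: Free→T1; Tariff→T1.
Country B's best replies: T0→Tariff; T1→Free; T2→Tariff; T3→Free.
The unique mutual best reply is (T1, Free), giving (13, 10).
Sequential outcome (T1, Free) coincides with the Nash profile (T1, Free).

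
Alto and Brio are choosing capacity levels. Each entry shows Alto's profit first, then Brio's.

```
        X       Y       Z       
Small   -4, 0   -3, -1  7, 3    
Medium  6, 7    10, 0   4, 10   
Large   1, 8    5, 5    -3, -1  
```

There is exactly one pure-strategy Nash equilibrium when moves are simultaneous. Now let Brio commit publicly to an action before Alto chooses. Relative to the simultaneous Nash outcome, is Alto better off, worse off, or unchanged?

Solve by backward induction (Brio leads).
- X → Alto plays Medium (best of -4, 6, 1); Brio gets 7.
- Y → Alto plays Medium (best of -3, 10, 5); Brio gets 0.
- Z → Alto plays Small (best of 7, 4, -3); Brio gets 3.
Among 7, 0, 3, the best is 7 at X. Subgame-perfect outcome: (Medium, X) with payoffs (6, 7).
Now find the simultaneous Nash equilibrium.
Alto's best replies: X→Medium; Y→Medium; Z→Small.
Brio's best replies: Small→Z; Medium→Z; Large→X.
Only (Small, Z) has each player best-responding; Nash payoffs (7, 3).
Alto earns 6 sequentially versus 7 at the Nash outcome: worse off.

worse off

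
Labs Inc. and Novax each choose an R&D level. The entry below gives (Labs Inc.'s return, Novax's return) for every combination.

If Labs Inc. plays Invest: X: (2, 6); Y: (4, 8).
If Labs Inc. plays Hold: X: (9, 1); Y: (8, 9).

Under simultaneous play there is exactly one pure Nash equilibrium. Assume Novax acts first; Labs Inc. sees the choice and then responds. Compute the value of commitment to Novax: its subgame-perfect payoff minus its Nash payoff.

Labs Inc. best-responds to each possible Novax move:
- X: BR = Hold, leader payoff 1.
- Y: BR = Hold, leader payoff 9.
Maximizing over 1, 9, Novax chooses Y. Subgame-perfect outcome: (Hold, Y) with payoffs (8, 9).
For the simultaneous game, intersect best replies.
Labs Inc.'s best replies: X→Hold; Y→Hold.
Novax's best replies: Invest→Y; Hold→Y.
Only (Hold, Y) has each player best-responding; Nash payoffs (8, 9).
Novax's commitment gain: 9 − 9 = 0.

0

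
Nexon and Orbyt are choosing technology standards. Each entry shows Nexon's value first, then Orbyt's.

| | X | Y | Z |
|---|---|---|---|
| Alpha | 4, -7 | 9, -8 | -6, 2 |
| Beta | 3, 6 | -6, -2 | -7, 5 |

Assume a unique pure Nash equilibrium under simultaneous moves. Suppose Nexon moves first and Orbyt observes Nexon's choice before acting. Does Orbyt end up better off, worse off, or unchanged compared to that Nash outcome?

Work backward from Orbyt's decision.
- Alpha: BR = Z, leader payoff -6.
- Beta: BR = X, leader payoff 3.
Nexon's induced payoffs are -6, 3, so Nexon commits to Beta. Subgame-perfect outcome: (Beta, X) with payoffs (3, 6).
Now find the simultaneous Nash equilibrium.
Nexon's best replies: X→Alpha; Y→Alpha; Z→Alpha.
Orbyt's best replies: Alpha→Z; Beta→X.
Only (Alpha, Z) has each player best-responding; Nash payoffs (-6, 2).
Orbyt earns 6 sequentially versus 2 at the Nash outcome: better off.

better off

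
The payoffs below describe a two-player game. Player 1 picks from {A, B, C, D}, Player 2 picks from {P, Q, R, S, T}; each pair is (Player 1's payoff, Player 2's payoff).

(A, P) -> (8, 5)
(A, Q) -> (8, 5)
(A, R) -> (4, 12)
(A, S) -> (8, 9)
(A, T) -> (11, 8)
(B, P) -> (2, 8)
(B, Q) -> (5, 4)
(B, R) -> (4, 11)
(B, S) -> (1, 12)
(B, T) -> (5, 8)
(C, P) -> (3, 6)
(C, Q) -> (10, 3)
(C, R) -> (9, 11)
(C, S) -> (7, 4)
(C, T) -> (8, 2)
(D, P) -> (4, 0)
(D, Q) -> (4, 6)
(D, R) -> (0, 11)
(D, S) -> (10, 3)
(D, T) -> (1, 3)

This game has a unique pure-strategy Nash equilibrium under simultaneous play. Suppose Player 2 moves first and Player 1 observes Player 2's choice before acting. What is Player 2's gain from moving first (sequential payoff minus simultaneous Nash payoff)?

0

Work backward from Player 1's decision.
- P → Player 1 plays A (best of 8, 2, 3, 4); Player 2 gets 5.
- Q → Player 1 plays C (best of 8, 5, 10, 4); Player 2 gets 3.
- R → Player 1 plays C (best of 4, 4, 9, 0); Player 2 gets 11.
- S → Player 1 plays D (best of 8, 1, 7, 10); Player 2 gets 3.
- T → Player 1 plays A (best of 11, 5, 8, 1); Player 2 gets 8.
Maximizing over 5, 3, 11, 3, 8, Player 2 chooses R. Subgame-perfect outcome: (C, R) with payoffs (9, 11).
Under simultaneous play:
Player 1's best replies: P→A; Q→C; R→C; S→D; T→A.
Player 2's best replies: A→R; B→S; C→R; D→R.
The unique mutual best reply is (C, R), giving (9, 11).
Player 2's commitment gain: 11 − 11 = 0.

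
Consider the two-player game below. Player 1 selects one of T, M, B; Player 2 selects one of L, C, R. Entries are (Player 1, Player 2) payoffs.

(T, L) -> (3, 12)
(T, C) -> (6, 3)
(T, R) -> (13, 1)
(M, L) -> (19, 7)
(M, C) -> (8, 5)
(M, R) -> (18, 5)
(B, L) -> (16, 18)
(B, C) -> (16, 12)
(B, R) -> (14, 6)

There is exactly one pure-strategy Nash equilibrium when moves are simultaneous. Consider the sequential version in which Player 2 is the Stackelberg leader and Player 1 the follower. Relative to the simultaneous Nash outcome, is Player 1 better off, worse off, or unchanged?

Player 1 best-responds to each possible Player 2 move:
- L: Player 1 compares 3, 19, 16 and picks M; Player 2 would get 7.
- C: Player 1 compares 6, 8, 16 and picks B; Player 2 would get 12.
- R: Player 1 compares 13, 18, 14 and picks M; Player 2 would get 5.
Among 7, 12, 5, the best is 12 at C. Subgame-perfect outcome: (B, C) with payoffs (16, 12).
For the simultaneous game, intersect best replies.
Player 1's best replies: L→M; C→B; R→M.
Player 2's best replies: T→L; M→L; B→L.
Only (M, L) has each player best-responding; Nash payoffs (19, 7).
Player 1 earns 16 sequentially versus 19 at the Nash outcome: worse off.

worse off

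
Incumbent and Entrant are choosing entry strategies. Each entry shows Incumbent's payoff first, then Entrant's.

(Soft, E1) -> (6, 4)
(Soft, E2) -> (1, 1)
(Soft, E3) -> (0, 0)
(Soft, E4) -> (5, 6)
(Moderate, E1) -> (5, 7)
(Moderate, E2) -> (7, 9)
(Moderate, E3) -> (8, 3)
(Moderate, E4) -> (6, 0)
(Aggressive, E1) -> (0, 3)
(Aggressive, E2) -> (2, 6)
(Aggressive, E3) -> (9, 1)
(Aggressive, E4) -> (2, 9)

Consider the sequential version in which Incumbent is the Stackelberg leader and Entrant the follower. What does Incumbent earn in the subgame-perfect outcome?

7

Backward induction with Incumbent moving first.
- Soft: Entrant compares 4, 1, 0, 6 and picks E4; Incumbent would get 5.
- Moderate: Entrant compares 7, 9, 3, 0 and picks E2; Incumbent would get 7.
- Aggressive: Entrant compares 3, 6, 1, 9 and picks E4; Incumbent would get 2.
Maximizing over 5, 7, 2, Incumbent chooses Moderate. Subgame-perfect outcome: (Moderate, E2) with payoffs (7, 9).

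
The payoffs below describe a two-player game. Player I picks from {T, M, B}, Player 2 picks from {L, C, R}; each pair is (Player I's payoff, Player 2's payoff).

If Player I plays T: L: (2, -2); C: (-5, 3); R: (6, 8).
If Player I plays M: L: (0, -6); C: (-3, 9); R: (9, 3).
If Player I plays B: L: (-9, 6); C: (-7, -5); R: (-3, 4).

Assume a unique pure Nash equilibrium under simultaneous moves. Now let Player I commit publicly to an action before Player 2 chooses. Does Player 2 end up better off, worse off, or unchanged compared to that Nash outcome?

Player 2 best-responds to each possible Player I move:
- T: Player 2 compares -2, 3, 8 and picks R; Player I would get 6.
- M: Player 2 compares -6, 9, 3 and picks C; Player I would get -3.
- B: Player 2 compares 6, -5, 4 and picks L; Player I would get -9.
Maximizing over 6, -3, -9, Player I chooses T. Subgame-perfect outcome: (T, R) with payoffs (6, 8).
Under simultaneous play:
Player I's best replies: L→T; C→M; R→M.
Player 2's best replies: T→R; M→C; B→L.
Only (M, C) has each player best-responding; Nash payoffs (-3, 9).
Player 2 earns 8 sequentially versus 9 at the Nash outcome: worse off.

worse off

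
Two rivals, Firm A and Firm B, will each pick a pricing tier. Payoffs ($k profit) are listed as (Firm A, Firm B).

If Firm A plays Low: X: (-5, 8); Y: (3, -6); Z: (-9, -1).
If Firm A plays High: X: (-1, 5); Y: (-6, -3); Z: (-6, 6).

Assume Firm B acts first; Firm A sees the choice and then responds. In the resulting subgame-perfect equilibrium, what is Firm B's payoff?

6

Work backward from Firm A's decision.
- X: Firm A compares -5, -1 and picks High; Firm B would get 5.
- Y: Firm A compares 3, -6 and picks Low; Firm B would get -6.
- Z: Firm A compares -9, -6 and picks High; Firm B would get 6.
Firm B's induced payoffs are 5, -6, 6, so Firm B commits to Z. Subgame-perfect outcome: (High, Z) with payoffs (-6, 6).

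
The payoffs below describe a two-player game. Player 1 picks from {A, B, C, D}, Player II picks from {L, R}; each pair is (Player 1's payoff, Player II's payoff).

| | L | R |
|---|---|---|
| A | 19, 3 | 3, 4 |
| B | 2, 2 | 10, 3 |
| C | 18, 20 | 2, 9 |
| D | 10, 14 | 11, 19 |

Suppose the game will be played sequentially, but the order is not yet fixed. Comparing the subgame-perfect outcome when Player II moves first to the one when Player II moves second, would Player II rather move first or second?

second

If Player 1 leads: Player II's best replies are A→R, B→R, C→L, D→R; Player 1's induced payoffs 3, 10, 18, 11; outcome (C, L), payoffs (18, 20).
If Player II leads: Player 1's best replies are L→A, R→D; Player II's induced payoffs 3, 19; outcome (D, R), payoffs (11, 19).
Player II gets 19 moving first and 20 moving second, so Player II prefers to move second.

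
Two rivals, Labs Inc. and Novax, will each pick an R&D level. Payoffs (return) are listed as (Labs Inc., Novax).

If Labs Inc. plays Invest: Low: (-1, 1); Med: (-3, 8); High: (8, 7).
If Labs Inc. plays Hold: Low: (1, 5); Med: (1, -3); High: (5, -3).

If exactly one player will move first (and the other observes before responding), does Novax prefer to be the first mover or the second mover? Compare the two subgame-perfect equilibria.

If Labs Inc. leads: Novax's best replies are Invest→Med, Hold→Low; Labs Inc.'s induced payoffs -3, 1; outcome (Hold, Low), payoffs (1, 5).
If Novax leads: Labs Inc.'s best replies are Low→Hold, Med→Hold, High→Invest; Novax's induced payoffs 5, -3, 7; outcome (Invest, High), payoffs (8, 7).
Novax gets 7 moving first and 5 moving second, so Novax prefers to move first.

first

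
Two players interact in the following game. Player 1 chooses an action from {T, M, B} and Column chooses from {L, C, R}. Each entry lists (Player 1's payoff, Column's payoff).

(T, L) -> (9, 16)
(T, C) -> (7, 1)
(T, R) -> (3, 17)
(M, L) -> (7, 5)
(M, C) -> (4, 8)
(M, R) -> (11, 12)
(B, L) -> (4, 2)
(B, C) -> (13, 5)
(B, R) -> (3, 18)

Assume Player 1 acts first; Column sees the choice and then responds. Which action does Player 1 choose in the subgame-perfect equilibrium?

M

Solve by backward induction (Player 1 leads).
- T: Column compares 16, 1, 17 and picks R; Player 1 would get 3.
- M: Column compares 5, 8, 12 and picks R; Player 1 would get 11.
- B: Column compares 2, 5, 18 and picks R; Player 1 would get 3.
Player 1's induced payoffs are 3, 11, 3, so Player 1 commits to M. Subgame-perfect outcome: (M, R) with payoffs (11, 12).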